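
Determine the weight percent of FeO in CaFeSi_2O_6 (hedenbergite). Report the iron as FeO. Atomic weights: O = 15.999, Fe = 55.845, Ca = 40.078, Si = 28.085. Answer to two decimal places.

28.96 wt%

Molar mass of CaFeSi_2O_6 = 1*40.078 + 1*55.845 + 2*28.085 + 6*15.999 = 248.087 g/mol.
Each formula unit contains 1 Fe, equivalent to 1/1 = 1.0000 mol FeO.
M(FeO) = 1×55.845 + 1×15.999 = 71.844 g/mol.
Mass of FeO per formula unit = 1.0000 × 71.844 = 71.844 g.
FeO wt% = 71.844 / 248.087 × 100 = 28.96%.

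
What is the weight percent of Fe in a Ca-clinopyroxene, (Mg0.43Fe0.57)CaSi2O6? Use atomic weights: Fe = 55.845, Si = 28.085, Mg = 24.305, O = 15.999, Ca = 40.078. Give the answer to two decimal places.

M((Mg0.43Fe0.57)CaSi2O6) = 234.525 g/mol.
Fe contributes 0.57 × 55.845 = 31.832 g per mole.
31.832/234.525 = 0.1357 → 13.57%.

13.57 weight percent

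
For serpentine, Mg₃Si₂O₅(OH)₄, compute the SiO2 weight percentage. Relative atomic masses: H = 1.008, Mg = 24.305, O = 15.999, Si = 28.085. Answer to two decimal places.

Formula mass = 277.108 g/mol.
2 Si → 2.0000 mol SiO2 per formula unit; M(SiO2) = 60.083, so SiO2 mass = 120.166 g.
120.166/277.108 × 100 = 43.36 wt%.

43.36 wt%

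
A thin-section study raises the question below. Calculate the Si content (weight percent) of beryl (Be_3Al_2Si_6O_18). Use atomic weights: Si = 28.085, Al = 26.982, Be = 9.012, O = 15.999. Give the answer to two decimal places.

Molar mass of Be_3Al_2Si_6O_18: 3·9.012 + 2·26.982 + 6·28.085 + 18·15.999 = 537.492 g/mol.
Mass of Si per formula unit: 6 × 28.085 = 168.510 g.
Weight fraction Si = 168.510 / 537.492 = 0.3135.

31.35 weight percent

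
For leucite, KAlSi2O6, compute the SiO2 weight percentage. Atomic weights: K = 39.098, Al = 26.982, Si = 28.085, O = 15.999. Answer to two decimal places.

55.06 wt%

Formula mass = 218.244 g/mol.
2 Si → 2.0000 mol SiO2 per formula unit; M(SiO2) = 60.083, so SiO2 mass = 120.166 g.
120.166/218.244 × 100 = 55.06 wt%.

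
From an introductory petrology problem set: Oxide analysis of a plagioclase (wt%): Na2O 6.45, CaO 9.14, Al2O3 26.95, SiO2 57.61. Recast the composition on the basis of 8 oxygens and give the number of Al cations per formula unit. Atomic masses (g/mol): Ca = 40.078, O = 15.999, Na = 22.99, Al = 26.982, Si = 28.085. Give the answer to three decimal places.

1.420 Al apfu

Na2O (M=61.979): mol = 0.10407; Na = 0.20814, O = 0.10407.
CaO (M=56.077): mol = 0.16299; Ca = 0.16299, O = 0.16299.
Al2O3 (M=101.961): mol = 0.26432; Al = 0.52864, O = 0.79296.
SiO2 (M=60.083): mol = 0.95884; Si = 0.95884, O = 1.91768.
ΣO = 2.97770; factor = 8/ΣO = 2.68664.
Al apfu = 0.52864 × 2.68664 = 1.420.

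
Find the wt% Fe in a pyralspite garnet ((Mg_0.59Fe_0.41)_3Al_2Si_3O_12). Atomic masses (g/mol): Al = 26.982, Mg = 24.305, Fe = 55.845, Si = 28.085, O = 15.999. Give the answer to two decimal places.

Molar mass of (Mg_0.59Fe_0.41)_3Al_2Si_3O_12: 1.77×24.305 + 1.23×55.845 + 2×26.982 + 3×28.085 + 12×15.999 = 441.916 g/mol.
Mass of Fe per formula unit: 1.23 × 55.845 = 68.689 g.
Weight fraction Fe = 68.689 / 441.916 = 0.1554.

15.54 weight percent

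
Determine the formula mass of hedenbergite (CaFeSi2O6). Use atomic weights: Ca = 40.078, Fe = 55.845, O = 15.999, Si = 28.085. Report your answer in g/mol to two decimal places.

The formula mass is the sum 1·40.078 + 1·55.845 + 2·28.085 + 6·15.999.

248.09 g/mol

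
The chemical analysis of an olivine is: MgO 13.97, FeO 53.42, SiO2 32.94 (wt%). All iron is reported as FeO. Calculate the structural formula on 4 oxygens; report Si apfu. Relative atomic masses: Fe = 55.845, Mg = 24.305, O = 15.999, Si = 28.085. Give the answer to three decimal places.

MgO (M=40.304): mol = 0.34662; Mg = 0.34662, O = 0.34662.
FeO (M=71.844): mol = 0.74356; Fe = 0.74356, O = 0.74356.
SiO2 (M=60.083): mol = 0.54824; Si = 0.54824, O = 1.09648.
ΣO = 2.18666; factor = 4/ΣO = 1.82927.
Si apfu = 0.54824 × 1.82927 = 1.003.

1.003 Si apfu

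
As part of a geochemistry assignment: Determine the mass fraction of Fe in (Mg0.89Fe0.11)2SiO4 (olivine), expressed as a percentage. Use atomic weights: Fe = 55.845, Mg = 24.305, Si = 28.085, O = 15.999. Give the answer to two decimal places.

Formula mass = 1.78*24.305 + 0.22*55.845 + 1*28.085 + 4*15.999 = 147.630 g/mol, of which 12.286 g is Fe.
So Fe makes up 12.286/147.630 = 0.0832 of the mass, i.e. 8.32%.

8.32 weight percent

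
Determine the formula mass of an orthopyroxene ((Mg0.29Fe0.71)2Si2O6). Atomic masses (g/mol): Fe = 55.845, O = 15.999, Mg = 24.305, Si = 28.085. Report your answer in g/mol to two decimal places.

M = 0.58·24.305 + 1.42·55.845 + 2·28.085 + 6·15.999

245.56 g/mol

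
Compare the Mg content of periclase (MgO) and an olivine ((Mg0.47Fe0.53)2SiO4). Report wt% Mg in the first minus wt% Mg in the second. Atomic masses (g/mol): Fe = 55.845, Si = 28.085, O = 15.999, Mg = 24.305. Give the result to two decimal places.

M(MgO) = 40.304 g/mol, so wt% Mg = 24.305/40.304 × 100 = 60.30%.
M((Mg0.47Fe0.53)2SiO4) = 174.123 g/mol, so wt% Mg = 22.847/174.123 × 100 = 13.12%.
60.30 − 13.12 = 47.18 pp.

47.18 percentage points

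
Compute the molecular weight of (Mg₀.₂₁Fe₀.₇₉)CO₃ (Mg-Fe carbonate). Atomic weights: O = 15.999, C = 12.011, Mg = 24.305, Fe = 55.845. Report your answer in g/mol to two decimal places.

The formula mass is the sum 0.21*24.305 + 0.79*55.845 + 1*12.011 + 3*15.999.

109.23 g/mol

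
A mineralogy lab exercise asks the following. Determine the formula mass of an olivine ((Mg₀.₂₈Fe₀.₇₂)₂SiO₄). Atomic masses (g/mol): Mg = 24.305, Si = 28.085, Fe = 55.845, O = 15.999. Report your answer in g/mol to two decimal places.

M = 0.56×24.305 + 1.44×55.845 + 1×28.085 + 4×15.999

186.11 g/mol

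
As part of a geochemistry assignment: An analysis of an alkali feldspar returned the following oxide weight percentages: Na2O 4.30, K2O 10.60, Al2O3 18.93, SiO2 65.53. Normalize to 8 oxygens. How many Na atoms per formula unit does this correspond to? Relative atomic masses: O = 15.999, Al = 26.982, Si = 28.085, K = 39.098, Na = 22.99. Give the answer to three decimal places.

Na2O (M=61.979): mol = 0.06938; Na = 0.13876, O = 0.06938.
K2O (M=94.195): mol = 0.11253; K = 0.22506, O = 0.11253.
Al2O3 (M=101.961): mol = 0.18566; Al = 0.37132, O = 0.55698.
SiO2 (M=60.083): mol = 1.09066; Si = 1.09066, O = 2.18132.
ΣO = 2.92021; factor = 8/ΣO = 2.73953.
Na apfu = 0.13876 × 2.73953 = 0.380.

0.380 Na apfu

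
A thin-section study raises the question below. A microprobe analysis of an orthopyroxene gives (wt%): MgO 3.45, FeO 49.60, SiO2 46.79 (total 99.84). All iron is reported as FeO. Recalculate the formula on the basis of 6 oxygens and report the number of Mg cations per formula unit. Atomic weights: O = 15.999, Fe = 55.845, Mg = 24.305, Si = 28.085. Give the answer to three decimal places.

0.220 Mg apfu

3.45 wt% MgO ÷ 40.304 g/mol = 0.08560 mol, giving 0.08560 Mg and 0.08560 O.
49.60 wt% FeO ÷ 71.844 g/mol = 0.69038 mol, giving 0.69038 Fe and 0.69038 O.
46.79 wt% SiO2 ÷ 60.083 g/mol = 0.77876 mol, giving 0.77876 Si and 1.55752 O.
Oxygen sums to 2.33350; scaling by 6/2.33350 = 2.57124 puts the formula on 6 O.
Mg: 0.08560 × 2.57124 = 0.220 atoms per formula unit.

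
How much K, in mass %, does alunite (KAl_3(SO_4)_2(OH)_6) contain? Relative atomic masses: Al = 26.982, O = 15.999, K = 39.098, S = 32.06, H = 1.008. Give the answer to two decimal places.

Molar mass of KAl_3(SO_4)_2(OH)_6: 1·39.098 + 3·26.982 + 2·32.06 + 14·15.999 + 6·1.008 = 414.198 g/mol.
Mass of K per formula unit: 1 × 39.098 = 39.098 g.
Weight fraction K = 39.098 / 414.198 = 0.0944.

9.44 mass %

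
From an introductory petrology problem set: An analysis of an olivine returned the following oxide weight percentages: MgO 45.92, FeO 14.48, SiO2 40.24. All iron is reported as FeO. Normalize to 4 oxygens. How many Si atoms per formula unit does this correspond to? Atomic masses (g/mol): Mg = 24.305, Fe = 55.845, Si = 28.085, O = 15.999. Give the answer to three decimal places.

MgO: 45.92/40.304 = 1.13934 mol → 1.13934 mol Mg, 1.13934 mol O.
FeO: 14.48/71.844 = 0.20155 mol → 0.20155 mol Fe, 0.20155 mol O.
SiO2: 40.24/60.083 = 0.66974 mol → 0.66974 mol Si, 1.33948 mol O.
Total oxygen = 2.68037 mol. Normalization factor = 4/2.68037 = 1.49233.
Si per 4 O = 0.66974 × 1.49233 = 0.999.

0.999 Si apfu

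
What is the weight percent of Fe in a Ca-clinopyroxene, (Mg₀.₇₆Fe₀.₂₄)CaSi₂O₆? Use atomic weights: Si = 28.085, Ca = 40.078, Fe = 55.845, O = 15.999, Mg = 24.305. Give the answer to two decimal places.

5.98 weight percent

Formula mass = 0.76×24.305 + 0.24×55.845 + 1×40.078 + 2×28.085 + 6×15.999 = 224.117 g/mol, of which 13.403 g is Fe.
So Fe makes up 13.403/224.117 = 0.0598 of the mass, i.e. 5.98%.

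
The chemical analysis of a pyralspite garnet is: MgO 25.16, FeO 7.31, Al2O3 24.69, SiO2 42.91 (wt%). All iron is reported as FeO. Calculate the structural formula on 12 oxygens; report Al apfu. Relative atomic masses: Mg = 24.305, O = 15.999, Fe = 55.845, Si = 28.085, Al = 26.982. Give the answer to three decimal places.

2.017 Al apfu

MgO (M=40.304): mol = 0.62426; Mg = 0.62426, O = 0.62426.
FeO (M=71.844): mol = 0.10175; Fe = 0.10175, O = 0.10175.
Al2O3 (M=101.961): mol = 0.24215; Al = 0.48430, O = 0.72645.
SiO2 (M=60.083): mol = 0.71418; Si = 0.71418, O = 1.42836.
ΣO = 2.88082; factor = 12/ΣO = 4.16548.
Al apfu = 0.48430 × 4.16548 = 2.017.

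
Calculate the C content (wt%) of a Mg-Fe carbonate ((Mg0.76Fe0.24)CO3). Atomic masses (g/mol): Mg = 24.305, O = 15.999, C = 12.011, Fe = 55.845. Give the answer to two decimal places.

Molar mass of (Mg0.76Fe0.24)CO3: 0.76×24.305 + 0.24×55.845 + 1×12.011 + 3×15.999 = 91.883 g/mol.
Mass of C per formula unit: 1 × 12.011 = 12.011 g.
Weight fraction C = 12.011 / 91.883 = 0.1307.

13.07 wt%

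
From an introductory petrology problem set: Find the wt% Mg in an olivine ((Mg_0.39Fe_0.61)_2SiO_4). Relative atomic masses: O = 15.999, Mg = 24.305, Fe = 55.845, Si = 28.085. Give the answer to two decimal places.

10.58 wt%

Molar mass of (Mg_0.39Fe_0.61)_2SiO_4: 0.78·24.305 + 1.22·55.845 + 1·28.085 + 4·15.999 = 179.170 g/mol.
Mass of Mg per formula unit: 0.78 × 24.305 = 18.958 g.
Weight fraction Mg = 18.958 / 179.170 = 0.1058.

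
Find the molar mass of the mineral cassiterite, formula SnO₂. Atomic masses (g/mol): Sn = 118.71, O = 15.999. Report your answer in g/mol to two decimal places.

The formula mass is the sum 1×118.71 + 2×15.999.

150.71 g/mol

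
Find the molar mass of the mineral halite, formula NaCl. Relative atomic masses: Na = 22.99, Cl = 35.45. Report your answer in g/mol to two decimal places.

M = 1×22.99 + 1×35.45

58.44 g/mol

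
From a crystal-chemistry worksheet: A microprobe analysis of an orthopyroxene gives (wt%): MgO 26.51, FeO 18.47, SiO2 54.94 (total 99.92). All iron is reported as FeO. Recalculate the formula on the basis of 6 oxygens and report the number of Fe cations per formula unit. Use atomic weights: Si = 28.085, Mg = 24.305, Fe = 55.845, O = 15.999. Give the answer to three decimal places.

MgO (M=40.304): mol = 0.65775; Mg = 0.65775, O = 0.65775.
FeO (M=71.844): mol = 0.25708; Fe = 0.25708, O = 0.25708.
SiO2 (M=60.083): mol = 0.91440; Si = 0.91440, O = 1.82880.
ΣO = 2.74363; factor = 6/ΣO = 2.18688.
Fe apfu = 0.25708 × 2.18688 = 0.562.

0.562 Fe apfu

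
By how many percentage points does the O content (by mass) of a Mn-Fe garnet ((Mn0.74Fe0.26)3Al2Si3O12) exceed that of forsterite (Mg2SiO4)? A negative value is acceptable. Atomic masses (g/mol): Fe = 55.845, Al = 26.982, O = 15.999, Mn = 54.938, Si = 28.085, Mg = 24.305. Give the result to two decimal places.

First mineral: 191.988 g O in 495.728 g formula = 38.73 wt% O.
Second mineral: 63.996 g O in 140.691 g formula = 45.49 wt% O.
38.73% − 45.49% gives a difference of -6.76 percentage points.

-6.76 percentage points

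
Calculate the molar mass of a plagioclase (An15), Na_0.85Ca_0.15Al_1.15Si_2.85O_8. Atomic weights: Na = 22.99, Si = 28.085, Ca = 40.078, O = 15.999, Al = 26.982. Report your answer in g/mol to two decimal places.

264.62 g/mol

The formula mass is the sum 0.85*22.99 + 0.15*40.078 + 1.15*26.982 + 2.85*28.085 + 8*15.999.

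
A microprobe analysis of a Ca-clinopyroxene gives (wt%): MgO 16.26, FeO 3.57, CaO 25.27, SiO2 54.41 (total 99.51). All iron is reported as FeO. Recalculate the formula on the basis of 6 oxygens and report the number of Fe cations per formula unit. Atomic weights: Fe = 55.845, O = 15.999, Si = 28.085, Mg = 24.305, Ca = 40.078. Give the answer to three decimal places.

0.110 Fe apfu

MgO (M=40.304): mol = 0.40343; Mg = 0.40343, O = 0.40343.
FeO (M=71.844): mol = 0.04969; Fe = 0.04969, O = 0.04969.
CaO (M=56.077): mol = 0.45063; Ca = 0.45063, O = 0.45063.
SiO2 (M=60.083): mol = 0.90558; Si = 0.90558, O = 1.81116.
ΣO = 2.71491; factor = 6/ΣO = 2.21002.
Fe apfu = 0.04969 × 2.21002 = 0.110.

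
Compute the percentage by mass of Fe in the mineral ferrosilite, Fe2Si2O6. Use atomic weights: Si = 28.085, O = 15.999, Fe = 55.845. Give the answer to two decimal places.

Formula mass = 2×55.845 + 2×28.085 + 6×15.999 = 263.854 g/mol, of which 111.690 g is Fe.
So Fe makes up 111.690/263.854 = 0.4233 of the mass, i.e. 42.33%.

42.33 weight percent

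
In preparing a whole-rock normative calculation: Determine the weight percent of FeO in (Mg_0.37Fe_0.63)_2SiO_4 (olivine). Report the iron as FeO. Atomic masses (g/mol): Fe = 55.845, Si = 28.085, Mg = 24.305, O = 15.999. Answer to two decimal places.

M((Mg_0.37Fe_0.63)_2SiO_4) = 180.431 g/mol; M(FeO) = 71.844 g/mol.
Moles FeO per formula unit = 1.26 Fe ÷ 1 = 1.2600.
FeO fraction = (1.2600 × 71.844) / 180.431 = 90.523/180.431 = 0.5017.

50.17 wt%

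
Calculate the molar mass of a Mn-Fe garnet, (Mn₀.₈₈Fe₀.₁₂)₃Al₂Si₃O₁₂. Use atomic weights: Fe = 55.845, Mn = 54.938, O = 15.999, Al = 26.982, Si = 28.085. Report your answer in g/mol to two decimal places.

495.35 g/mol

Mn: 2.64 × 54.938 = 145.0363
Fe: 0.36 × 55.845 = 20.1042
Al: 2 × 26.982 = 53.9640
Si: 3 × 28.085 = 84.2550
O: 12 × 15.999 = 191.9880
Summing the contributions gives the formula mass.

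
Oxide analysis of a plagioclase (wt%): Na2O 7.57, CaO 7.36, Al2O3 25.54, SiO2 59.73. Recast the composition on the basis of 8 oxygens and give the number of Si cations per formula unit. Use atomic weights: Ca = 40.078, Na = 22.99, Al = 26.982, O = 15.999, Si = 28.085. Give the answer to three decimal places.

7.57 wt% Na2O ÷ 61.979 g/mol = 0.12214 mol, giving 0.24428 Na and 0.12214 O.
7.36 wt% CaO ÷ 56.077 g/mol = 0.13125 mol, giving 0.13125 Ca and 0.13125 O.
25.54 wt% Al2O3 ÷ 101.961 g/mol = 0.25049 mol, giving 0.50098 Al and 0.75147 O.
59.73 wt% SiO2 ÷ 60.083 g/mol = 0.99412 mol, giving 0.99412 Si and 1.98824 O.
Oxygen sums to 2.99310; scaling by 8/2.99310 = 2.67281 puts the formula on 8 O.
Si: 0.99412 × 2.67281 = 2.657 atoms per formula unit.

2.657 Si apfu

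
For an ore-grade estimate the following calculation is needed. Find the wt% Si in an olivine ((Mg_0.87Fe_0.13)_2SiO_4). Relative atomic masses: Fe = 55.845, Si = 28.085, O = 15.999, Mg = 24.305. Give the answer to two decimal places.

18.86 mass %

Molar mass of (Mg_0.87Fe_0.13)_2SiO_4: 1.74·24.305 + 0.26·55.845 + 1·28.085 + 4·15.999 = 148.891 g/mol.
Mass of Si per formula unit: 1 × 28.085 = 28.085 g.
Weight fraction Si = 28.085 / 148.891 = 0.1886.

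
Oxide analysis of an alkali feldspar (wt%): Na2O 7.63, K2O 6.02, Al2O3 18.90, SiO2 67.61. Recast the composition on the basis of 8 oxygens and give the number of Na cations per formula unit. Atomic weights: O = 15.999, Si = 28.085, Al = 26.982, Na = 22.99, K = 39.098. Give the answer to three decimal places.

0.658 Na apfu

7.63 wt% Na2O ÷ 61.979 g/mol = 0.12311 mol, giving 0.24622 Na and 0.12311 O.
6.02 wt% K2O ÷ 94.195 g/mol = 0.06391 mol, giving 0.12782 K and 0.06391 O.
18.90 wt% Al2O3 ÷ 101.961 g/mol = 0.18536 mol, giving 0.37072 Al and 0.55608 O.
67.61 wt% SiO2 ÷ 60.083 g/mol = 1.12528 mol, giving 1.12528 Si and 2.25056 O.
Oxygen sums to 2.99366; scaling by 8/2.99366 = 2.67231 puts the formula on 8 O.
Na: 0.24622 × 2.67231 = 0.658 atoms per formula unit.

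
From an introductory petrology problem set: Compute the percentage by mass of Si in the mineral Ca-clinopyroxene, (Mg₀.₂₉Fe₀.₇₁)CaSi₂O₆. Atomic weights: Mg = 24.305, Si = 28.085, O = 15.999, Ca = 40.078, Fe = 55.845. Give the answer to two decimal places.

Molar mass of (Mg₀.₂₉Fe₀.₇₁)CaSi₂O₆: 0.29*24.305 + 0.71*55.845 + 1*40.078 + 2*28.085 + 6*15.999 = 238.940 g/mol.
Mass of Si per formula unit: 2 × 28.085 = 56.170 g.
Weight fraction Si = 56.170 / 238.940 = 0.2351.

23.51 weight percent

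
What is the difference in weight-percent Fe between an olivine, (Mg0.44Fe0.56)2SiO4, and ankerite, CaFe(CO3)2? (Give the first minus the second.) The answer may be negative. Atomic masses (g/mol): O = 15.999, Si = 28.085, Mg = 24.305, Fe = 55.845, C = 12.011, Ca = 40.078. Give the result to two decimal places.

9.67 percentage points

First mineral: 62.546 g Fe in 176.016 g formula = 35.53 wt% Fe.
Second mineral: 55.845 g Fe in 215.939 g formula = 25.86 wt% Fe.
35.53% − 25.86% gives a difference of 9.67 percentage points.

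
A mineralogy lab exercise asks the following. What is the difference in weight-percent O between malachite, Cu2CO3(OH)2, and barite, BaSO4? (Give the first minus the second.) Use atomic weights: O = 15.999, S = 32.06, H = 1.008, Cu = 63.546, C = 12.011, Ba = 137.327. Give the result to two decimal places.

8.76 percentage points

First mineral: 79.995 g O in 221.114 g formula = 36.18 wt% O.
Second mineral: 63.996 g O in 233.383 g formula = 27.42 wt% O.
36.18% − 27.42% gives a difference of 8.76 percentage points.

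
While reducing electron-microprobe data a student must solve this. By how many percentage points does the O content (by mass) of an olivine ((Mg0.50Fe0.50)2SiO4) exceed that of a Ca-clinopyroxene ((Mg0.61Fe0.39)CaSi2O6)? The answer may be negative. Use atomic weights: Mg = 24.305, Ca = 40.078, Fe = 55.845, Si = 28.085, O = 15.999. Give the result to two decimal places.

O in (Mg0.50Fe0.50)2SiO4: molar mass 172.231 g/mol; 4×15.999 = 63.996 g → 37.16 wt%.
O in (Mg0.61Fe0.39)CaSi2O6: molar mass 228.848 g/mol; 6×15.999 = 95.994 g → 41.95 wt%.
Difference = 37.16 − 41.95 = -4.79 percentage points.

-4.79 percentage points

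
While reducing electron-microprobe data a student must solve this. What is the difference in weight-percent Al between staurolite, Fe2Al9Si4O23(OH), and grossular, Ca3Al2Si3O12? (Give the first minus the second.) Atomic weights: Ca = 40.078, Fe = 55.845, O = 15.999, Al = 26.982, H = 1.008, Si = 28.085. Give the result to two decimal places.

16.53 percentage points

First mineral: 242.838 g Al in 851.852 g formula = 28.51 wt% Al.
Second mineral: 53.964 g Al in 450.441 g formula = 11.98 wt% Al.
28.51% − 11.98% gives a difference of 16.53 percentage points.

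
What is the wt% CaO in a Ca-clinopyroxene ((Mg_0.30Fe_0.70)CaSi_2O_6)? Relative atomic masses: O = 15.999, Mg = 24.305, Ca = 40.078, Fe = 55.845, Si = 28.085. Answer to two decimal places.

23.50 wt%

M((Mg_0.30Fe_0.70)CaSi_2O_6) = 238.625 g/mol; M(CaO) = 56.077 g/mol.
Moles CaO per formula unit = 1 Ca ÷ 1 = 1.0000.
CaO fraction = (1.0000 × 56.077) / 238.625 = 56.077/238.625 = 0.2350.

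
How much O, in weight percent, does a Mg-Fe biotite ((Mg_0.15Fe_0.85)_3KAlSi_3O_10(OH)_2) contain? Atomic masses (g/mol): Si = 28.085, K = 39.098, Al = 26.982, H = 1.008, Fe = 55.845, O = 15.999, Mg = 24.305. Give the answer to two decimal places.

38.58 weight percent

Formula mass = 0.45·24.305 + 2.55·55.845 + 1·39.098 + 1·26.982 + 3·28.085 + 12·15.999 + 2·1.008 = 497.681 g/mol, of which 191.988 g is O.
So O makes up 191.988/497.681 = 0.3858 of the mass, i.e. 38.58%.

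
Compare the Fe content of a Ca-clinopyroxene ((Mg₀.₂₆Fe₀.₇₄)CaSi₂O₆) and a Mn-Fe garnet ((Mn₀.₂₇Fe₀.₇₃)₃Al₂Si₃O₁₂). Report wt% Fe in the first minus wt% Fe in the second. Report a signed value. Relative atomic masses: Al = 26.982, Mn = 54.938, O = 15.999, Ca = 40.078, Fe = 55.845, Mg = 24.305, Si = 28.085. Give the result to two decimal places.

Fe in (Mg₀.₂₆Fe₀.₇₄)CaSi₂O₆: molar mass 239.887 g/mol; 0.74×55.845 = 41.325 g → 17.23 wt%.
Fe in (Mn₀.₂₇Fe₀.₇₃)₃Al₂Si₃O₁₂: molar mass 497.007 g/mol; 2.19×55.845 = 122.301 g → 24.61 wt%.
Difference = 17.23 − 24.61 = -7.38 percentage points.

-7.38 percentage points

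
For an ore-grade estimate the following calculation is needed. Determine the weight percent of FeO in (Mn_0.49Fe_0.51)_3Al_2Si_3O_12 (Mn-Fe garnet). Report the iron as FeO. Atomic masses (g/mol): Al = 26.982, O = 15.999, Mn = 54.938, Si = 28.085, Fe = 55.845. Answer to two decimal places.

22.14 wt%

Formula mass = 496.409 g/mol.
1.53 Fe → 1.5300 mol FeO per formula unit; M(FeO) = 71.844, so FeO mass = 109.921 g.
109.921/496.409 × 100 = 22.14 wt%.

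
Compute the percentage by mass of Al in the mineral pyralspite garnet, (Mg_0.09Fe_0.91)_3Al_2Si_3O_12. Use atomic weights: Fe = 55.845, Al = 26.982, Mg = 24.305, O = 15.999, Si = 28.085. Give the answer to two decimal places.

11.03 mass %

Molar mass of (Mg_0.09Fe_0.91)_3Al_2Si_3O_12: 0.27·24.305 + 2.73·55.845 + 2·26.982 + 3·28.085 + 12·15.999 = 489.226 g/mol.
Mass of Al per formula unit: 2 × 26.982 = 53.964 g.
Weight fraction Al = 53.964 / 489.226 = 0.1103.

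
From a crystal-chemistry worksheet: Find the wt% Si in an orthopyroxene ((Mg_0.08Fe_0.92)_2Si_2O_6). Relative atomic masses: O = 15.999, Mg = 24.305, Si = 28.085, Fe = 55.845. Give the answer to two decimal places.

M((Mg_0.08Fe_0.92)_2Si_2O_6) = 258.808 g/mol.
Si contributes 2 × 28.085 = 56.170 g per mole.
56.170/258.808 = 0.2170 → 21.70%.

21.70 mass %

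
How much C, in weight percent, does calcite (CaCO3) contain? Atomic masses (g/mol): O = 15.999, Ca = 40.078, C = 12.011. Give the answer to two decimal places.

M(CaCO3) = 100.086 g/mol.
C contributes 1 × 12.011 = 12.011 g per mole.
12.011/100.086 = 0.1200 → 12.00%.

12.00 weight percent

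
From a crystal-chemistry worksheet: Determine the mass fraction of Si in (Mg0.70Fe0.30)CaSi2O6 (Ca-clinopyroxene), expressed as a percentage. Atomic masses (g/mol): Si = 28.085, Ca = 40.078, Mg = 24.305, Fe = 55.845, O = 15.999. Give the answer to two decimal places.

M((Mg0.70Fe0.30)CaSi2O6) = 226.009 g/mol.
Si contributes 2 × 28.085 = 56.170 g per mole.
56.170/226.009 = 0.2485 → 24.85%.

24.85 wt%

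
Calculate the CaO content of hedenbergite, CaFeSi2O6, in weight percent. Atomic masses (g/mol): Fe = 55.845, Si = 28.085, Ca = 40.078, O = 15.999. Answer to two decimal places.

M(CaFeSi2O6) = 248.087 g/mol; M(CaO) = 56.077 g/mol.
Moles CaO per formula unit = 1 Ca ÷ 1 = 1.0000.
CaO fraction = (1.0000 × 56.077) / 248.087 = 56.077/248.087 = 0.2260.

22.60 wt%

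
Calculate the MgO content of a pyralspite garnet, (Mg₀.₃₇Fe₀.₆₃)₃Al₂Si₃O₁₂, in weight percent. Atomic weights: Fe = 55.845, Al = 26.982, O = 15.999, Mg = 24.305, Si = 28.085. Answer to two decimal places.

9.67 wt%

Molar mass of (Mg₀.₃₇Fe₀.₆₃)₃Al₂Si₃O₁₂ = 1.11×24.305 + 1.89×55.845 + 2×26.982 + 3×28.085 + 12×15.999 = 462.733 g/mol.
Each formula unit contains 1.11 Mg, equivalent to 1.11/1 = 1.1100 mol MgO.
M(MgO) = 1×24.305 + 1×15.999 = 40.304 g/mol.
Mass of MgO per formula unit = 1.1100 × 40.304 = 44.737 g.
MgO wt% = 44.737 / 462.733 × 100 = 9.67%.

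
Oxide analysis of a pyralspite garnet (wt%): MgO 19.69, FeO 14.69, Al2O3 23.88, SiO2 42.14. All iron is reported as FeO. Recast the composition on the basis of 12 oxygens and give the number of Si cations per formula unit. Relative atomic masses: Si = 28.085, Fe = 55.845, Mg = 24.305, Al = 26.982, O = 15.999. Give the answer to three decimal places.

3.008 Si apfu

19.69 wt% MgO ÷ 40.304 g/mol = 0.48854 mol, giving 0.48854 Mg and 0.48854 O.
14.69 wt% FeO ÷ 71.844 g/mol = 0.20447 mol, giving 0.20447 Fe and 0.20447 O.
23.88 wt% Al2O3 ÷ 101.961 g/mol = 0.23421 mol, giving 0.46842 Al and 0.70263 O.
42.14 wt% SiO2 ÷ 60.083 g/mol = 0.70136 mol, giving 0.70136 Si and 1.40272 O.
Oxygen sums to 2.79836; scaling by 12/2.79836 = 4.28823 puts the formula on 12 O.
Si: 0.70136 × 4.28823 = 3.008 atoms per formula unit.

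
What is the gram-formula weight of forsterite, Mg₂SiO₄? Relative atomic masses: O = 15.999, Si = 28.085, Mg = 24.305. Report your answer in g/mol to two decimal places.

M = 2×24.305 + 1×28.085 + 4×15.999

140.69 g/mol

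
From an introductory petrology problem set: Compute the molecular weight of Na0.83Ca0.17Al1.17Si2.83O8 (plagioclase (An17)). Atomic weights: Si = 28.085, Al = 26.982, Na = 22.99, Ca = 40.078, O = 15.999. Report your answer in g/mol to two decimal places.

The formula mass is the sum 0.83×22.99 + 0.17×40.078 + 1.17×26.982 + 2.83×28.085 + 8×15.999.

264.94 g/mol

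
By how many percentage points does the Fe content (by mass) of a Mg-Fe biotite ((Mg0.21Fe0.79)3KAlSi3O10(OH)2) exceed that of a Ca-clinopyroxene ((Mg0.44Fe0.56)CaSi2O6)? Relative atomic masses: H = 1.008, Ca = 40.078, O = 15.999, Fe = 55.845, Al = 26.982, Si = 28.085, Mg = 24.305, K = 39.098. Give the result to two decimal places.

13.55 percentage points

M((Mg0.21Fe0.79)3KAlSi3O10(OH)2) = 492.004 g/mol, so wt% Fe = 132.353/492.004 × 100 = 26.90%.
M((Mg0.44Fe0.56)CaSi2O6) = 234.209 g/mol, so wt% Fe = 31.273/234.209 × 100 = 13.35%.
26.90 − 13.35 = 13.55 pp.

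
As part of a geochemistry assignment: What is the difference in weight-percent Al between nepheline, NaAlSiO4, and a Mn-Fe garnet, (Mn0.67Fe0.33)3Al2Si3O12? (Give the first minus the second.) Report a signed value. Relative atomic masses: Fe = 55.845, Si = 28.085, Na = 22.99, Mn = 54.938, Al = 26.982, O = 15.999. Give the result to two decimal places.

First mineral: 26.982 g Al in 142.053 g formula = 18.99 wt% Al.
Second mineral: 53.964 g Al in 495.919 g formula = 10.88 wt% Al.
18.99% − 10.88% gives a difference of 8.11 percentage points.

8.11 percentage points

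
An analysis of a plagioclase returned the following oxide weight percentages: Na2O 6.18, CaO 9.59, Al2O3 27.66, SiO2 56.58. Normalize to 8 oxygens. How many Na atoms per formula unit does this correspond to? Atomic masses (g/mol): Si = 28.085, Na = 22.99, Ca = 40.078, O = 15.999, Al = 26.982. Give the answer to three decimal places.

Na2O (M=61.979): mol = 0.09971; Na = 0.19942, O = 0.09971.
CaO (M=56.077): mol = 0.17101; Ca = 0.17101, O = 0.17101.
Al2O3 (M=101.961): mol = 0.27128; Al = 0.54256, O = 0.81384.
SiO2 (M=60.083): mol = 0.94170; Si = 0.94170, O = 1.88340.
ΣO = 2.96796; factor = 8/ΣO = 2.69545.
Na apfu = 0.19942 × 2.69545 = 0.538.

0.538 Na apfu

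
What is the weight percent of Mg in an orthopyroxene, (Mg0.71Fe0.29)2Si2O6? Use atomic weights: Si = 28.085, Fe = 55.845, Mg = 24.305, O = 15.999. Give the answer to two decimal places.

15.75 wt%

M((Mg0.71Fe0.29)2Si2O6) = 219.067 g/mol.
Mg contributes 1.42 × 24.305 = 34.513 g per mole.
34.513/219.067 = 0.1575 → 15.75%.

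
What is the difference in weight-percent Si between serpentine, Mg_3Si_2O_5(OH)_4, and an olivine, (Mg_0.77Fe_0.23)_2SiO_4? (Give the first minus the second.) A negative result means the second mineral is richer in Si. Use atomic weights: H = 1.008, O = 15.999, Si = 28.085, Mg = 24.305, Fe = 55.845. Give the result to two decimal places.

2.17 percentage points

Si in Mg_3Si_2O_5(OH)_4: molar mass 277.108 g/mol; 2×28.085 = 56.170 g → 20.27 wt%.
Si in (Mg_0.77Fe_0.23)_2SiO_4: molar mass 155.199 g/mol; 1×28.085 = 28.085 g → 18.10 wt%.
Difference = 20.27 − 18.10 = 2.17 percentage points.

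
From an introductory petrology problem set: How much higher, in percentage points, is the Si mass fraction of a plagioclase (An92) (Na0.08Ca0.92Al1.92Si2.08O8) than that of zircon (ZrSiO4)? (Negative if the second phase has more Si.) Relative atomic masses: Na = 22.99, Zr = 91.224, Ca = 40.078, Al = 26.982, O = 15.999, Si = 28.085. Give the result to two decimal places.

5.77 percentage points

M(Na0.08Ca0.92Al1.92Si2.08O8) = 276.925 g/mol, so wt% Si = 58.417/276.925 × 100 = 21.09%.
M(ZrSiO4) = 183.305 g/mol, so wt% Si = 28.085/183.305 × 100 = 15.32%.
21.09 − 15.32 = 5.77 pp.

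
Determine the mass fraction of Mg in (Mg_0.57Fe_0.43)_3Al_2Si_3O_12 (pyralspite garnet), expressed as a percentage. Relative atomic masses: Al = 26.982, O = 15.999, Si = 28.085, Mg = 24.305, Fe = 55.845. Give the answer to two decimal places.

9.36 wt%

Molar mass of (Mg_0.57Fe_0.43)_3Al_2Si_3O_12: 1.71*24.305 + 1.29*55.845 + 2*26.982 + 3*28.085 + 12*15.999 = 443.809 g/mol.
Mass of Mg per formula unit: 1.71 × 24.305 = 41.562 g.
Weight fraction Mg = 41.562 / 443.809 = 0.0936.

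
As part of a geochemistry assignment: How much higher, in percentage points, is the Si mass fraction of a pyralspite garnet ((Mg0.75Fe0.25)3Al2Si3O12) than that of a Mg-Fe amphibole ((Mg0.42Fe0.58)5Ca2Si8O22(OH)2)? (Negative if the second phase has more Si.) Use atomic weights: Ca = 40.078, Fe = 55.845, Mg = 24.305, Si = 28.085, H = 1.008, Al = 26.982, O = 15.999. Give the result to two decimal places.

-5.12 percentage points

Si in (Mg0.75Fe0.25)3Al2Si3O12: molar mass 426.777 g/mol; 3×28.085 = 84.255 g → 19.74 wt%.
Si in (Mg0.42Fe0.58)5Ca2Si8O22(OH)2: molar mass 903.819 g/mol; 8×28.085 = 224.680 g → 24.86 wt%.
Difference = 19.74 − 24.86 = -5.12 percentage points.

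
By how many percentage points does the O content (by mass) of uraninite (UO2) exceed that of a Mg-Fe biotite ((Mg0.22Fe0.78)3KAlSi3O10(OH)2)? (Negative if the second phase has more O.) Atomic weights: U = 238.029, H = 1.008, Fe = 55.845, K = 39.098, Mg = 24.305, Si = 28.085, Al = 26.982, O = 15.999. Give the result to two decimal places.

O in UO2: molar mass 270.027 g/mol; 2×15.999 = 31.998 g → 11.85 wt%.
O in (Mg0.22Fe0.78)3KAlSi3O10(OH)2: molar mass 491.058 g/mol; 12×15.999 = 191.988 g → 39.10 wt%.
Difference = 11.85 − 39.10 = -27.25 percentage points.

-27.25 percentage points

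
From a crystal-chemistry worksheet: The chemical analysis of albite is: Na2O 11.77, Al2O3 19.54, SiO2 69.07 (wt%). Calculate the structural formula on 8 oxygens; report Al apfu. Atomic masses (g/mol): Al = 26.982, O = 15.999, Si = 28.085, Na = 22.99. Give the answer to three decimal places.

1.001 Al apfu

Na2O (M=61.979): mol = 0.18990; Na = 0.37980, O = 0.18990.
Al2O3 (M=101.961): mol = 0.19164; Al = 0.38328, O = 0.57492.
SiO2 (M=60.083): mol = 1.14958; Si = 1.14958, O = 2.29916.
ΣO = 3.06398; factor = 8/ΣO = 2.61098.
Al apfu = 0.38328 × 2.61098 = 1.001.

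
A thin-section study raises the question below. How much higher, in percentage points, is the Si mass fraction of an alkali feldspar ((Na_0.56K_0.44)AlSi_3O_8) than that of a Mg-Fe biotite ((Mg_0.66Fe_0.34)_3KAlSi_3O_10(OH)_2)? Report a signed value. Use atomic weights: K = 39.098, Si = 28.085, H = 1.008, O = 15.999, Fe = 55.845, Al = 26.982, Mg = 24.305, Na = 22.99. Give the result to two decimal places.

First mineral: 84.255 g Si in 269.307 g formula = 31.29 wt% Si.
Second mineral: 84.255 g Si in 449.425 g formula = 18.75 wt% Si.
31.29% − 18.75% gives a difference of 12.54 percentage points.

12.54 percentage points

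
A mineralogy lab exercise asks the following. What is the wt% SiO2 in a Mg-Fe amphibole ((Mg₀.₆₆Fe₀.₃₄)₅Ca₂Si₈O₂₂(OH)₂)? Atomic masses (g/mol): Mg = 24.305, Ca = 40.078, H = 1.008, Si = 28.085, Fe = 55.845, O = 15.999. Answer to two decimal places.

Formula mass = 865.971 g/mol.
8 Si → 8.0000 mol SiO2 per formula unit; M(SiO2) = 60.083, so SiO2 mass = 480.664 g.
480.664/865.971 × 100 = 55.51 wt%.

55.51 wt%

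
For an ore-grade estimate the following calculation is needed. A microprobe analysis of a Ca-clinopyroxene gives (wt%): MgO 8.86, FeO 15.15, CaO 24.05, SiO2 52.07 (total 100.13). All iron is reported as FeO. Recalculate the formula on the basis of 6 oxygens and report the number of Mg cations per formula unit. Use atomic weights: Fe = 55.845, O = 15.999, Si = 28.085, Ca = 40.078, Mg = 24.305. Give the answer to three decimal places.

8.86 wt% MgO ÷ 40.304 g/mol = 0.21983 mol, giving 0.21983 Mg and 0.21983 O.
15.15 wt% FeO ÷ 71.844 g/mol = 0.21087 mol, giving 0.21087 Fe and 0.21087 O.
24.05 wt% CaO ÷ 56.077 g/mol = 0.42887 mol, giving 0.42887 Ca and 0.42887 O.
52.07 wt% SiO2 ÷ 60.083 g/mol = 0.86663 mol, giving 0.86663 Si and 1.73326 O.
Oxygen sums to 2.59283; scaling by 6/2.59283 = 2.31407 puts the formula on 6 O.
Mg: 0.21983 × 2.31407 = 0.509 atoms per formula unit.

0.509 Mg apfu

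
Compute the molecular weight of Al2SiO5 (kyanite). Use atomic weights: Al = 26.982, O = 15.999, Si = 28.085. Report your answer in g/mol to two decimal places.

162.04 g/mol

Al: 2 × 26.982 = 53.9640
Si: 1 × 28.085 = 28.0850
O: 5 × 15.999 = 79.9950
Summing the contributions gives the formula mass.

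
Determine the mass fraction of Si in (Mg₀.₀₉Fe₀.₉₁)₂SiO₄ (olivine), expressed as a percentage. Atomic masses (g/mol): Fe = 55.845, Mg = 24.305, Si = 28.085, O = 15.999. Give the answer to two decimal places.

Molar mass of (Mg₀.₀₉Fe₀.₉₁)₂SiO₄: 0.18×24.305 + 1.82×55.845 + 1×28.085 + 4×15.999 = 198.094 g/mol.
Mass of Si per formula unit: 1 × 28.085 = 28.085 g.
Weight fraction Si = 28.085 / 198.094 = 0.1418.

14.18 wt%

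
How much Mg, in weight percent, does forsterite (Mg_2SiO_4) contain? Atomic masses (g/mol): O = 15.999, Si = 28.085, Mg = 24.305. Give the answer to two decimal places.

M(Mg_2SiO_4) = 140.691 g/mol.
Mg contributes 2 × 24.305 = 48.610 g per mole.
48.610/140.691 = 0.3455 → 34.55%.

34.55 weight percent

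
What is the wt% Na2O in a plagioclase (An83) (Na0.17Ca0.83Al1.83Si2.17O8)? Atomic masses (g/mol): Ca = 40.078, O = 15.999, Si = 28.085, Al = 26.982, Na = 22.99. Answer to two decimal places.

Formula mass = 275.487 g/mol.
0.17 Na → 0.0850 mol Na2O per formula unit; M(Na2O) = 61.979, so Na2O mass = 5.268 g.
5.268/275.487 × 100 = 1.91 wt%.

1.91 wt%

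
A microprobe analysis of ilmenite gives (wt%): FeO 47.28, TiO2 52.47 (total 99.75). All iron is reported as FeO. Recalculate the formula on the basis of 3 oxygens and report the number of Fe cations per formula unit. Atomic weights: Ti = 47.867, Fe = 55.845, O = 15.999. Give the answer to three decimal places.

1.001 Fe apfu

FeO (M=71.844): mol = 0.65809; Fe = 0.65809, O = 0.65809.
TiO2 (M=79.865): mol = 0.65698; Ti = 0.65698, O = 1.31396.
ΣO = 1.97205; factor = 3/ΣO = 1.52126.
Fe apfu = 0.65809 × 1.52126 = 1.001.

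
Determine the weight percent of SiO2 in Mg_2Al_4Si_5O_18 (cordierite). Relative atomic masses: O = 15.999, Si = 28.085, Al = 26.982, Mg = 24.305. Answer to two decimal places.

51.36 wt%

M(Mg_2Al_4Si_5O_18) = 584.945 g/mol; M(SiO2) = 60.083 g/mol.
Moles SiO2 per formula unit = 5 Si ÷ 1 = 5.0000.
SiO2 fraction = (5.0000 × 60.083) / 584.945 = 300.415/584.945 = 0.5136.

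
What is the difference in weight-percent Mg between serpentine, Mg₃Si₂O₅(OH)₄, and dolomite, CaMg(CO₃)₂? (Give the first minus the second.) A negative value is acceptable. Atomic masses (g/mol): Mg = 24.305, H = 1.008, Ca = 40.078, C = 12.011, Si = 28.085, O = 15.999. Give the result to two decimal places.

13.13 percentage points

Mg in Mg₃Si₂O₅(OH)₄: molar mass 277.108 g/mol; 3×24.305 = 72.915 g → 26.31 wt%.
Mg in CaMg(CO₃)₂: molar mass 184.399 g/mol; 1×24.305 = 24.305 g → 13.18 wt%.
Difference = 26.31 − 13.18 = 13.13 percentage points.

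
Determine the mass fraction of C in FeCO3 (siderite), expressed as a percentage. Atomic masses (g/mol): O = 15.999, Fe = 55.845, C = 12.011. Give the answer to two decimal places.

10.37 weight percent

M(FeCO3) = 115.853 g/mol.
C contributes 1 × 12.011 = 12.011 g per mole.
12.011/115.853 = 0.1037 → 10.37%.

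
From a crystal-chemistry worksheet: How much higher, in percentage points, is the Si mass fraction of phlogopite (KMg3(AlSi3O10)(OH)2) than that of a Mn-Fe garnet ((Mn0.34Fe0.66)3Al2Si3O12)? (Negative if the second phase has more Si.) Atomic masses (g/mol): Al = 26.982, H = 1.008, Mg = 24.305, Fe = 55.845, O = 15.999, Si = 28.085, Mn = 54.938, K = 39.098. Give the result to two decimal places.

First mineral: 84.255 g Si in 417.254 g formula = 20.19 wt% Si.
Second mineral: 84.255 g Si in 496.817 g formula = 16.96 wt% Si.
20.19% − 16.96% gives a difference of 3.23 percentage points.

3.23 percentage points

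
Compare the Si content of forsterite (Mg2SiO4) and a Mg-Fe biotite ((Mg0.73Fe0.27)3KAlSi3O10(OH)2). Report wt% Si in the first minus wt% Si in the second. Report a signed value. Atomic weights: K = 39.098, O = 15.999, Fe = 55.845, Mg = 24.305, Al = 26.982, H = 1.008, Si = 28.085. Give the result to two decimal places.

0.93 percentage points

First mineral: 28.085 g Si in 140.691 g formula = 19.96 wt% Si.
Second mineral: 84.255 g Si in 442.801 g formula = 19.03 wt% Si.
19.96% − 19.03% gives a difference of 0.93 percentage points.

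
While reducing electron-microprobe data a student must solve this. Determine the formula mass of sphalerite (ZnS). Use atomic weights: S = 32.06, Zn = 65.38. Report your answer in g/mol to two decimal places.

97.44 g/mol

M = 1(65.38) + 1(32.06)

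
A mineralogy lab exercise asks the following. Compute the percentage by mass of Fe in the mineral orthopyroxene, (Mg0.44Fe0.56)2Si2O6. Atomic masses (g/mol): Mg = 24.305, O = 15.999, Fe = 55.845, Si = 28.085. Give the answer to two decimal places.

Formula mass = 0.88×24.305 + 1.12×55.845 + 2×28.085 + 6×15.999 = 236.099 g/mol, of which 62.546 g is Fe.
So Fe makes up 62.546/236.099 = 0.2649 of the mass, i.e. 26.49%.

26.49 mass %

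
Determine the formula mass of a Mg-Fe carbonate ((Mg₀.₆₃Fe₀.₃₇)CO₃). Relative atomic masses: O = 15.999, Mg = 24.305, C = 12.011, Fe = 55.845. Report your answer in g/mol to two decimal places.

95.98 g/mol

M = 0.63×24.305 + 0.37×55.845 + 1×12.011 + 3×15.999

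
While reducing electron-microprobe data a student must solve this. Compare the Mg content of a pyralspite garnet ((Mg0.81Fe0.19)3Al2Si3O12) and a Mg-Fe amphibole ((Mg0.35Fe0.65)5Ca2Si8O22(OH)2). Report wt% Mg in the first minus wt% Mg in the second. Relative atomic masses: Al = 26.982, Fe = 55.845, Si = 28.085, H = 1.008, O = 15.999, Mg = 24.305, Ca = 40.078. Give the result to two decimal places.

9.38 percentage points

First mineral: 59.061 g Mg in 421.100 g formula = 14.03 wt% Mg.
Second mineral: 42.534 g Mg in 914.858 g formula = 4.65 wt% Mg.
14.03% − 4.65% gives a difference of 9.38 percentage points.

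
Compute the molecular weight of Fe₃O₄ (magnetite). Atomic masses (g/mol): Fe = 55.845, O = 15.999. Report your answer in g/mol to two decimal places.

M = 3(55.845) + 4(15.999)

231.53 g/mol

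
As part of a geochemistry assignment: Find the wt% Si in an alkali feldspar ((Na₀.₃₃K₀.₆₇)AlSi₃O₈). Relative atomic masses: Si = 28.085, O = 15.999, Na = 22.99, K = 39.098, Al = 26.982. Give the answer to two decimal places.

Molar mass of (Na₀.₃₃K₀.₆₇)AlSi₃O₈: 0.33·22.99 + 0.67·39.098 + 1·26.982 + 3·28.085 + 8·15.999 = 273.011 g/mol.
Mass of Si per formula unit: 3 × 28.085 = 84.255 g.
Weight fraction Si = 84.255 / 273.011 = 0.3086.

30.86 wt%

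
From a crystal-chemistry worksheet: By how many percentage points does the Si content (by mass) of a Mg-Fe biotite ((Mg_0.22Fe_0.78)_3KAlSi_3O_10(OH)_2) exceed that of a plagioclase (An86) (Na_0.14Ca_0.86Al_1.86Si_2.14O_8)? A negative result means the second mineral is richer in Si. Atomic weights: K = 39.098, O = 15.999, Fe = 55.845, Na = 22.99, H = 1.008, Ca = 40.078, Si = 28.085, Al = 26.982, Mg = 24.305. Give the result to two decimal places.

-4.62 percentage points

First mineral: 84.255 g Si in 491.058 g formula = 17.16 wt% Si.
Second mineral: 60.102 g Si in 275.966 g formula = 21.78 wt% Si.
17.16% − 21.78% gives a difference of -4.62 percentage points.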